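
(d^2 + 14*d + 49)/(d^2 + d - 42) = (d + 7)/(d - 6)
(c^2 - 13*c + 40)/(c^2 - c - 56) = (c - 5)/(c + 7)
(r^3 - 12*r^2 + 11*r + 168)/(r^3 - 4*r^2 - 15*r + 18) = (r^2 - 15*r + 56)/(r^2 - 7*r + 6)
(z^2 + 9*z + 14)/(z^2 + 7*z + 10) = (z + 7)/(z + 5)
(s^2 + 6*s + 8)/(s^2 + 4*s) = (s + 2)/s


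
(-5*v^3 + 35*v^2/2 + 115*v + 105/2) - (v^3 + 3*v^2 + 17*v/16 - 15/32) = -6*v^3 + 29*v^2/2 + 1823*v/16 + 1695/32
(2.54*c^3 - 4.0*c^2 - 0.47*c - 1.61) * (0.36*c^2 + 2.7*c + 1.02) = 0.9144*c^5 + 5.418*c^4 - 8.3784*c^3 - 5.9286*c^2 - 4.8264*c - 1.6422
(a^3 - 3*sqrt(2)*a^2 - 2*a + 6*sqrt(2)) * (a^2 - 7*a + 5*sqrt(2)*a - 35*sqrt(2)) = a^5 - 7*a^4 + 2*sqrt(2)*a^4 - 32*a^3 - 14*sqrt(2)*a^3 - 4*sqrt(2)*a^2 + 224*a^2 + 28*sqrt(2)*a + 60*a - 420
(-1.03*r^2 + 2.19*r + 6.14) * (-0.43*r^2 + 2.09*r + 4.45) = 0.4429*r^4 - 3.0944*r^3 - 2.6466*r^2 + 22.5781*r + 27.323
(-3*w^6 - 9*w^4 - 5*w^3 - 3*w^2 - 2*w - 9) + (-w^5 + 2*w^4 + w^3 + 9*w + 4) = -3*w^6 - w^5 - 7*w^4 - 4*w^3 - 3*w^2 + 7*w - 5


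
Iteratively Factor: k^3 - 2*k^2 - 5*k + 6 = (k - 1)*(k^2 - k - 6) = (k - 3)*(k - 1)*(k + 2)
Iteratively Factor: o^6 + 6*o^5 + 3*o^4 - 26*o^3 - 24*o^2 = (o + 4)*(o^5 + 2*o^4 - 5*o^3 - 6*o^2) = (o + 3)*(o + 4)*(o^4 - o^3 - 2*o^2) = o*(o + 3)*(o + 4)*(o^3 - o^2 - 2*o) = o*(o + 1)*(o + 3)*(o + 4)*(o^2 - 2*o) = o^2*(o + 1)*(o + 3)*(o + 4)*(o - 2)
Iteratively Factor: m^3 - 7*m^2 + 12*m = (m)*(m^2 - 7*m + 12) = m*(m - 4)*(m - 3)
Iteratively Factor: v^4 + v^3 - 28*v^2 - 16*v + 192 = (v - 4)*(v^3 + 5*v^2 - 8*v - 48) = (v - 4)*(v + 4)*(v^2 + v - 12) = (v - 4)*(v + 4)^2*(v - 3)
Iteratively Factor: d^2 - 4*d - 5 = (d - 5)*(d + 1)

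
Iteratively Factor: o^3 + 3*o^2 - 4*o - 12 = (o + 3)*(o^2 - 4) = (o - 2)*(o + 3)*(o + 2)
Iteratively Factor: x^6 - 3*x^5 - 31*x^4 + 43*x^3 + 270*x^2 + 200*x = (x + 2)*(x^5 - 5*x^4 - 21*x^3 + 85*x^2 + 100*x) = (x + 2)*(x + 4)*(x^4 - 9*x^3 + 15*x^2 + 25*x) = (x - 5)*(x + 2)*(x + 4)*(x^3 - 4*x^2 - 5*x) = (x - 5)^2*(x + 2)*(x + 4)*(x^2 + x) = x*(x - 5)^2*(x + 2)*(x + 4)*(x + 1)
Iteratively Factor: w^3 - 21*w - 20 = (w + 4)*(w^2 - 4*w - 5) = (w - 5)*(w + 4)*(w + 1)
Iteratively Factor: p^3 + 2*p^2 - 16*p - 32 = (p - 4)*(p^2 + 6*p + 8) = (p - 4)*(p + 2)*(p + 4)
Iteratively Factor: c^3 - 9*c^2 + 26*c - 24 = (c - 3)*(c^2 - 6*c + 8) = (c - 4)*(c - 3)*(c - 2)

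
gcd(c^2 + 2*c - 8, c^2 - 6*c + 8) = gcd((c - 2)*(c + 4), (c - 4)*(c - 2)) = c - 2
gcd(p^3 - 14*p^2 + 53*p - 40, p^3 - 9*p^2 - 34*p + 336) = p - 8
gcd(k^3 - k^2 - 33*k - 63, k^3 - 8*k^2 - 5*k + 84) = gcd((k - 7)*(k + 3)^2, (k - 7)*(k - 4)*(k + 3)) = k^2 - 4*k - 21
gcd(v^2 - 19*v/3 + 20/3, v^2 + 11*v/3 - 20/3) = v - 4/3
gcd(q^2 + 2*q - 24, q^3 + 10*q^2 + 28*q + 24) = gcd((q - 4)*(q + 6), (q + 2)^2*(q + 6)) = q + 6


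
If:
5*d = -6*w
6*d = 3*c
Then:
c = -12*w/5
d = -6*w/5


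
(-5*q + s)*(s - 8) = -5*q*s + 40*q + s^2 - 8*s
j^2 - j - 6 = (j - 3)*(j + 2)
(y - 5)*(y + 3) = y^2 - 2*y - 15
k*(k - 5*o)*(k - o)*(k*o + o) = k^4*o - 6*k^3*o^2 + k^3*o + 5*k^2*o^3 - 6*k^2*o^2 + 5*k*o^3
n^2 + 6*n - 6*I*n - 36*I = (n + 6)*(n - 6*I)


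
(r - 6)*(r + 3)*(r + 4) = r^3 + r^2 - 30*r - 72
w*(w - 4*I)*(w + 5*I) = w^3 + I*w^2 + 20*w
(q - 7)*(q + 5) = q^2 - 2*q - 35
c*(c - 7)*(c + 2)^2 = c^4 - 3*c^3 - 24*c^2 - 28*c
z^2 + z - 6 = (z - 2)*(z + 3)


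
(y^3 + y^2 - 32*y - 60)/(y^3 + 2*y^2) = (y^2 - y - 30)/y^2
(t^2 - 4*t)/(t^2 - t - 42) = t*(4 - t)/(-t^2 + t + 42)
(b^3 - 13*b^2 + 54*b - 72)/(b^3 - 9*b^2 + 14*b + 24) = (b - 3)/(b + 1)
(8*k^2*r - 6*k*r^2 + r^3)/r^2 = 8*k^2/r - 6*k + r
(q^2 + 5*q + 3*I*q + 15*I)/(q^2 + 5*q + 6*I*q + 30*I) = (q + 3*I)/(q + 6*I)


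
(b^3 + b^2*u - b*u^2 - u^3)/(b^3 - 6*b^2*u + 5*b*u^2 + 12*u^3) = (b^2 - u^2)/(b^2 - 7*b*u + 12*u^2)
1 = 1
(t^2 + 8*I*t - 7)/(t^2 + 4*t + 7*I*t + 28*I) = (t + I)/(t + 4)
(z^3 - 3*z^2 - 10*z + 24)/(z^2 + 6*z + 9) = (z^2 - 6*z + 8)/(z + 3)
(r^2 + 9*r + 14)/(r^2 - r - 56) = (r + 2)/(r - 8)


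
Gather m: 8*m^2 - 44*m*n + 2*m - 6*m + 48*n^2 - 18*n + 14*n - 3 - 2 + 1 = 8*m^2 + m*(-44*n - 4) + 48*n^2 - 4*n - 4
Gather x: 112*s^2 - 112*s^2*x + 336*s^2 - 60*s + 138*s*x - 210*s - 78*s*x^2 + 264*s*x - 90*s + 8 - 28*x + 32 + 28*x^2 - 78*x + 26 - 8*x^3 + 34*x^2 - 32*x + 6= 448*s^2 - 360*s - 8*x^3 + x^2*(62 - 78*s) + x*(-112*s^2 + 402*s - 138) + 72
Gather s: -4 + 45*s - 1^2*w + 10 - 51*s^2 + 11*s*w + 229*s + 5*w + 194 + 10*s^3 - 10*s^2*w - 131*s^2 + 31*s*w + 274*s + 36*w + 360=10*s^3 + s^2*(-10*w - 182) + s*(42*w + 548) + 40*w + 560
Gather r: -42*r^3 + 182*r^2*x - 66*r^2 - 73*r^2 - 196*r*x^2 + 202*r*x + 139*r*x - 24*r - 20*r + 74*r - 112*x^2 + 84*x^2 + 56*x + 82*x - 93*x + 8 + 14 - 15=-42*r^3 + r^2*(182*x - 139) + r*(-196*x^2 + 341*x + 30) - 28*x^2 + 45*x + 7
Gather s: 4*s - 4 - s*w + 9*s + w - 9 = s*(13 - w) + w - 13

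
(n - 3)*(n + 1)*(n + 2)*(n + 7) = n^4 + 7*n^3 - 7*n^2 - 55*n - 42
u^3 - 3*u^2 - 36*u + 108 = (u - 6)*(u - 3)*(u + 6)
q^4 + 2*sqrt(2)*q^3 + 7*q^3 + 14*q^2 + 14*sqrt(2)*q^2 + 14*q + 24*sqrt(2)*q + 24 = (q + 3)*(q + 4)*(q + sqrt(2))^2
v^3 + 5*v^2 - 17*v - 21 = (v - 3)*(v + 1)*(v + 7)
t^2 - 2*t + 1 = (t - 1)^2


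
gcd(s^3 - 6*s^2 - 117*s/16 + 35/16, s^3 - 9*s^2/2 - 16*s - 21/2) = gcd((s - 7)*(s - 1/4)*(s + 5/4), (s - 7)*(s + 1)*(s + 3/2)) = s - 7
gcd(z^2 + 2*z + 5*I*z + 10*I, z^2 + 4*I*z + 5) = z + 5*I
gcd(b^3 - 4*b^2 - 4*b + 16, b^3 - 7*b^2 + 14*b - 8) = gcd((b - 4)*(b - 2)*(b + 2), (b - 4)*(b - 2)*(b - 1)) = b^2 - 6*b + 8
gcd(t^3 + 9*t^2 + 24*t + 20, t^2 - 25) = t + 5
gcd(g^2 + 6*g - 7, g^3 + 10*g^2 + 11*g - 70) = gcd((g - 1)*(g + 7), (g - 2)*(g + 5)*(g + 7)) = g + 7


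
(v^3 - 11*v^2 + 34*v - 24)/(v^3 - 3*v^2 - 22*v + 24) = (v - 4)/(v + 4)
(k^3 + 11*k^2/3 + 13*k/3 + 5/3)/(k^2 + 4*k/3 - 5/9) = 3*(k^2 + 2*k + 1)/(3*k - 1)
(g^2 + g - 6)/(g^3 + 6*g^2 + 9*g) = (g - 2)/(g*(g + 3))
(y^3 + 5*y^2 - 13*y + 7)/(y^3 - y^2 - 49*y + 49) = (y - 1)/(y - 7)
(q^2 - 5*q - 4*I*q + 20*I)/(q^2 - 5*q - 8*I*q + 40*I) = (q - 4*I)/(q - 8*I)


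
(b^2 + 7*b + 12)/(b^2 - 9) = (b + 4)/(b - 3)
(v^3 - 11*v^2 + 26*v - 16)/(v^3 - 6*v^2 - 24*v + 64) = (v - 1)/(v + 4)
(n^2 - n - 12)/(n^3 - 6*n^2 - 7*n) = (-n^2 + n + 12)/(n*(-n^2 + 6*n + 7))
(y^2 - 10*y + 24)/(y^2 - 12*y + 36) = (y - 4)/(y - 6)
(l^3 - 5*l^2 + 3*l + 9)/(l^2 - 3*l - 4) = (l^2 - 6*l + 9)/(l - 4)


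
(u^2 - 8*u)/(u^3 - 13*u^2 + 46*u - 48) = u/(u^2 - 5*u + 6)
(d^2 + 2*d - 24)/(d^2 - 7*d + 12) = (d + 6)/(d - 3)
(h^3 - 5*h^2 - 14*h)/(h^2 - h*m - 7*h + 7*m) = h*(h + 2)/(h - m)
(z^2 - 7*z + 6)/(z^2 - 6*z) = (z - 1)/z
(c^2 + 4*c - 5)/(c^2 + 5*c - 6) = (c + 5)/(c + 6)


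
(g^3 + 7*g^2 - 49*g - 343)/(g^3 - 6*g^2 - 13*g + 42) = (g^2 + 14*g + 49)/(g^2 + g - 6)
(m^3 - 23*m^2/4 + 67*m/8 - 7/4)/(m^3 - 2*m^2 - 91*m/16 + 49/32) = 4*(m - 2)/(4*m + 7)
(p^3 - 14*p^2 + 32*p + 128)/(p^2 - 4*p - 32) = (p^2 - 6*p - 16)/(p + 4)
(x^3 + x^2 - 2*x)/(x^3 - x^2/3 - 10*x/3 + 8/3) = 3*x/(3*x - 4)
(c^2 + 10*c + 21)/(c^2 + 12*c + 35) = (c + 3)/(c + 5)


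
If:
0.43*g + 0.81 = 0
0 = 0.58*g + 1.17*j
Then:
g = -1.88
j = 0.93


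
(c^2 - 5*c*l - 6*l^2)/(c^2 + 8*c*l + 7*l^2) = (c - 6*l)/(c + 7*l)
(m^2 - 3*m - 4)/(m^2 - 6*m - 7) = (m - 4)/(m - 7)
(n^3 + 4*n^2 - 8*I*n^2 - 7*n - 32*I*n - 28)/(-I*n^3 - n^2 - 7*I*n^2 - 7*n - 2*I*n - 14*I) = (I*n^3 + 4*n^2*(2 + I) + n*(32 - 7*I) - 28*I)/(n^3 + n^2*(7 - I) + n*(2 - 7*I) + 14)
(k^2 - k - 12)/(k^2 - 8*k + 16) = (k + 3)/(k - 4)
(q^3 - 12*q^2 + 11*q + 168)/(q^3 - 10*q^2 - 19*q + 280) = (q + 3)/(q + 5)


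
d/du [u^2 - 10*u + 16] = 2*u - 10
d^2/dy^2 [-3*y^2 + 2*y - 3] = -6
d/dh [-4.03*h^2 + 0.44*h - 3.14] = 0.44 - 8.06*h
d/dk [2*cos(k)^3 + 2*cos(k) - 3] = 6*sin(k)^3 - 8*sin(k)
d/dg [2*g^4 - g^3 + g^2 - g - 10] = 8*g^3 - 3*g^2 + 2*g - 1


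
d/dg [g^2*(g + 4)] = g*(3*g + 8)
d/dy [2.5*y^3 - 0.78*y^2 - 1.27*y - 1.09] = 7.5*y^2 - 1.56*y - 1.27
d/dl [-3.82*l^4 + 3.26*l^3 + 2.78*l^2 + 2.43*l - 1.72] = -15.28*l^3 + 9.78*l^2 + 5.56*l + 2.43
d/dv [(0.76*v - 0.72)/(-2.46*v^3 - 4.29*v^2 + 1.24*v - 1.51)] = (3.7392*v^3 - 2.0532*v^2 - 6.1776*v - 0.2548)/(6.0516*v^6 + 21.1068*v^5 + 12.3033*v^4 - 3.21*v^3 + 14.4934*v^2 - 3.7448*v + 2.2801)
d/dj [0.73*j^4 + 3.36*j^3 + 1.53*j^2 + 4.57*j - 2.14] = 2.92*j^3 + 10.08*j^2 + 3.06*j + 4.57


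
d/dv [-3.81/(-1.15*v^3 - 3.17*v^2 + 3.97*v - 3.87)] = (-13.1445*v^2 - 24.1554*v + 15.1257)/(1.15*v^3 + 3.17*v^2 - 3.97*v + 3.87)^2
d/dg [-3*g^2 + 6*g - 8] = 6 - 6*g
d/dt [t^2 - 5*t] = 2*t - 5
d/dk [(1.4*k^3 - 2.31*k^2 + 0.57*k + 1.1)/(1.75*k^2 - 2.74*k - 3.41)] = (2.45*k^4 - 7.672*k^3 - 8.9901*k^2 + 11.9042*k + 1.0703)/(3.0625*k^4 - 9.59*k^3 - 4.4274*k^2 + 18.6868*k + 11.6281)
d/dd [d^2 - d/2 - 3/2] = 2*d - 1/2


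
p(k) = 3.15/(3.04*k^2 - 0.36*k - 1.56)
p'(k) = 3.15*(0.36 - 6.08*k)/(3.04*k^2 - 0.36*k - 1.56)^2 = (1.134 - 19.152*k)/(-3.04*k^2 + 0.36*k + 1.56)^2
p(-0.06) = -2.06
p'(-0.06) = 0.98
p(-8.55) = 0.01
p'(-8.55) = 0.00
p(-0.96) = 1.98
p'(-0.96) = 7.75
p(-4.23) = 0.06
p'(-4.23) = 0.03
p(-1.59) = 0.47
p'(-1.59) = 0.70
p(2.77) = 0.15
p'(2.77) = -0.12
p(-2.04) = 0.27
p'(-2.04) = 0.29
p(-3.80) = 0.07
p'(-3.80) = 0.04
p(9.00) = 0.01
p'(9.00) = -0.00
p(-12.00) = 0.01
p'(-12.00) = 0.00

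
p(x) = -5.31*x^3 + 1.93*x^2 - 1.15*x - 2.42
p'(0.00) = -1.15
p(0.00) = -2.42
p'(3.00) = -132.94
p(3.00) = -131.87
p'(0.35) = -1.75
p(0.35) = -2.81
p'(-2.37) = -99.78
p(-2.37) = 81.83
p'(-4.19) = -296.99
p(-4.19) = 426.89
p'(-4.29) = -310.89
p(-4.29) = 457.28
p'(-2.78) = -134.99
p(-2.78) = 129.78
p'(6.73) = -696.69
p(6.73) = -1541.34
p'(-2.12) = -80.93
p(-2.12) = 59.29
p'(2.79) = -114.38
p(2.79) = -105.93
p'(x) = -15.93*x^2 + 3.86*x - 1.15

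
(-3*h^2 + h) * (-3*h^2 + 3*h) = 9*h^4 - 12*h^3 + 3*h^2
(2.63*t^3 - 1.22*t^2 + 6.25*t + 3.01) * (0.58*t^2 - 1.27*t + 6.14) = 1.5254*t^5 - 4.0477*t^4 + 21.3226*t^3 - 13.6825*t^2 + 34.5523*t + 18.4814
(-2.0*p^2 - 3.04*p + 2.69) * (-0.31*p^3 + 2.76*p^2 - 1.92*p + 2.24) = 0.62*p^5 - 4.5776*p^4 - 5.3843*p^3 + 8.7812*p^2 - 11.9744*p + 6.0256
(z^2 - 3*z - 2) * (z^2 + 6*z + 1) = z^4 + 3*z^3 - 19*z^2 - 15*z - 2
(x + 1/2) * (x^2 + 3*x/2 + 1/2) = x^3 + 2*x^2 + 5*x/4 + 1/4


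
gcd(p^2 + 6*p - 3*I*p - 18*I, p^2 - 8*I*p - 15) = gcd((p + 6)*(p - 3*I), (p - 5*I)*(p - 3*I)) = p - 3*I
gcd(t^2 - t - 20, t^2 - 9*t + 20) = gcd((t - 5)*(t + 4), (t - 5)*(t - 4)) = t - 5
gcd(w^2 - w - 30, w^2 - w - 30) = w^2 - w - 30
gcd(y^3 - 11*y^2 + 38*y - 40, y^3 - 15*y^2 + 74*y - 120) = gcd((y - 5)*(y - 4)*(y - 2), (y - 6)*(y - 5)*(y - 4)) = y^2 - 9*y + 20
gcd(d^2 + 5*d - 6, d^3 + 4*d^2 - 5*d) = d - 1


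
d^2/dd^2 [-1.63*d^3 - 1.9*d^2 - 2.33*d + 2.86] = -9.78*d - 3.8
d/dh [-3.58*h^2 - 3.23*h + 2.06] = -7.16*h - 3.23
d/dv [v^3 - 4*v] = 3*v^2 - 4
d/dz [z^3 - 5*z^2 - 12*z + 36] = 3*z^2 - 10*z - 12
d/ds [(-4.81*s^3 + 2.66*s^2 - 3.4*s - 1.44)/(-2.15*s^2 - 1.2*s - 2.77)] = (10.3415*s^4 + 11.544*s^3 + 29.4691*s^2 - 20.9284*s + 7.69)/(4.6225*s^4 + 5.16*s^3 + 13.351*s^2 + 6.648*s + 7.6729)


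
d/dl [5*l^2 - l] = 10*l - 1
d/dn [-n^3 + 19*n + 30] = 19 - 3*n^2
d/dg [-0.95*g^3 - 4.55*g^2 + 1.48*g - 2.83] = -2.85*g^2 - 9.1*g + 1.48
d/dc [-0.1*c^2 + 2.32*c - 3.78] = 2.32 - 0.2*c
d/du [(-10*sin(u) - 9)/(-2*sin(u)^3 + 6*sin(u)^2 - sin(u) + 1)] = (-40*sin(u)^3 + 6*sin(u)^2 + 108*sin(u) - 19)*cos(u)/(2*sin(u)^3 - 6*sin(u)^2 + sin(u) - 1)^2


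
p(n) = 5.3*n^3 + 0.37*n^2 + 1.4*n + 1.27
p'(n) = 15.9*n^2 + 0.74*n + 1.4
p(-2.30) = -64.48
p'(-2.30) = 83.81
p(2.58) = 98.36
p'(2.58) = 109.15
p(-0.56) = -0.33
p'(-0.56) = 5.97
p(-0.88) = -3.29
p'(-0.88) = 13.06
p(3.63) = 264.74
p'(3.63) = 213.60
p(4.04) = 362.44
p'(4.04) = 263.90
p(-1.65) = -23.84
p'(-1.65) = 43.47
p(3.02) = 154.85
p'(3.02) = 148.65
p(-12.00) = -9120.65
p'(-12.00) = 2282.12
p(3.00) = 151.90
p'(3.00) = 146.72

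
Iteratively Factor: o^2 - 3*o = (o)*(o - 3)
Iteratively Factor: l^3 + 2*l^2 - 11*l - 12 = (l + 1)*(l^2 + l - 12) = (l - 3)*(l + 1)*(l + 4)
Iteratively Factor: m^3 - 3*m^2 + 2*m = (m - 2)*(m^2 - m) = (m - 2)*(m - 1)*(m)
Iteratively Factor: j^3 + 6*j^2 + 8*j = (j + 2)*(j^2 + 4*j) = j*(j + 2)*(j + 4)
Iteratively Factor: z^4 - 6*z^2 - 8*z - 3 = (z - 3)*(z^3 + 3*z^2 + 3*z + 1) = (z - 3)*(z + 1)*(z^2 + 2*z + 1) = (z - 3)*(z + 1)^2*(z + 1)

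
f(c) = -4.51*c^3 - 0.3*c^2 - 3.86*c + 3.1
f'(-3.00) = -123.83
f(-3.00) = 133.75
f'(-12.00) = -1944.98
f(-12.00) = 7799.50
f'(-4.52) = -277.57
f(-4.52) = 430.90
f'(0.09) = -4.02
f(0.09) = 2.75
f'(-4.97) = -335.08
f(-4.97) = 568.54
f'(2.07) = -63.08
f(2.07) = -46.18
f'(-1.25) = -24.25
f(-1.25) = 16.26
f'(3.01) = -128.25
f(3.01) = -134.23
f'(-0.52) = -7.21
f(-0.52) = 5.66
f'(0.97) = -17.17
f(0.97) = -5.04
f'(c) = -13.53*c^2 - 0.6*c - 3.86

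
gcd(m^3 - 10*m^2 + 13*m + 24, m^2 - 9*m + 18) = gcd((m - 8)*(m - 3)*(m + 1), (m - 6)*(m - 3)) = m - 3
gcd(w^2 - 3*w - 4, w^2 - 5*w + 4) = w - 4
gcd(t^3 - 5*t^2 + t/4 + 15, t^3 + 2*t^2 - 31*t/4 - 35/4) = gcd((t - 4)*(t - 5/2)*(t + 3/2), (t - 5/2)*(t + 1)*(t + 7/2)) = t - 5/2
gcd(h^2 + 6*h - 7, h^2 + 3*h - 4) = h - 1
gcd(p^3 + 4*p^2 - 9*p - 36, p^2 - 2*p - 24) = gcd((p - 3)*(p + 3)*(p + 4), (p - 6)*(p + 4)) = p + 4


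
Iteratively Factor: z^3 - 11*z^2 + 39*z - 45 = (z - 3)*(z^2 - 8*z + 15) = (z - 5)*(z - 3)*(z - 3)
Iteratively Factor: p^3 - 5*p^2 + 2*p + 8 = (p + 1)*(p^2 - 6*p + 8) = (p - 4)*(p + 1)*(p - 2)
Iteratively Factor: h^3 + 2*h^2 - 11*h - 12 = (h + 1)*(h^2 + h - 12) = (h + 1)*(h + 4)*(h - 3)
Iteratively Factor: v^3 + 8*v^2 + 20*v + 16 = (v + 4)*(v^2 + 4*v + 4) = (v + 2)*(v + 4)*(v + 2)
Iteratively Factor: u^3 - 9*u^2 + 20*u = (u - 5)*(u^2 - 4*u) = (u - 5)*(u - 4)*(u)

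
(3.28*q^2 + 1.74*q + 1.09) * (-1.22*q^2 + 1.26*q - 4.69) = -4.0016*q^4 + 2.01*q^3 - 14.5206*q^2 - 6.7872*q - 5.1121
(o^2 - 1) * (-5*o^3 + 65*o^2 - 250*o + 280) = -5*o^5 + 65*o^4 - 245*o^3 + 215*o^2 + 250*o - 280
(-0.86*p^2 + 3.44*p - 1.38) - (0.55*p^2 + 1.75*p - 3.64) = -1.41*p^2 + 1.69*p + 2.26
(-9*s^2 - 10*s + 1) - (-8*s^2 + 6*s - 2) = -s^2 - 16*s + 3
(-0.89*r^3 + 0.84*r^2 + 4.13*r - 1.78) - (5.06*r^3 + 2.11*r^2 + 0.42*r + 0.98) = -5.95*r^3 - 1.27*r^2 + 3.71*r - 2.76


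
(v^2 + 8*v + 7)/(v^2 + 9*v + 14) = (v + 1)/(v + 2)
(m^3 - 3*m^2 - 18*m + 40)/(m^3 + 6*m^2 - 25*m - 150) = (m^2 + 2*m - 8)/(m^2 + 11*m + 30)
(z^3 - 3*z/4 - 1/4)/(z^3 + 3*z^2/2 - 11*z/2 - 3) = (z^2 - z/2 - 1/2)/(z^2 + z - 6)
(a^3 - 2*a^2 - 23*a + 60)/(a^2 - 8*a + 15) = (a^2 + a - 20)/(a - 5)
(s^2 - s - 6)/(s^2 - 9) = (s + 2)/(s + 3)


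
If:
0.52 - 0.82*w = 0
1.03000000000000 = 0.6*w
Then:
No Solution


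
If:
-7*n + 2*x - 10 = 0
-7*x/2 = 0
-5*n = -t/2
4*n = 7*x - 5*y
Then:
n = -10/7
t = -100/7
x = 0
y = 8/7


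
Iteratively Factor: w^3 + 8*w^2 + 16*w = (w + 4)*(w^2 + 4*w) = (w + 4)^2*(w)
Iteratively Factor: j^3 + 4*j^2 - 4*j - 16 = (j - 2)*(j^2 + 6*j + 8) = (j - 2)*(j + 2)*(j + 4)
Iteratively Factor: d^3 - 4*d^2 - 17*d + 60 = (d - 5)*(d^2 + d - 12) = (d - 5)*(d + 4)*(d - 3)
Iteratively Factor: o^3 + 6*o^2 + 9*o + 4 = (o + 4)*(o^2 + 2*o + 1) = (o + 1)*(o + 4)*(o + 1)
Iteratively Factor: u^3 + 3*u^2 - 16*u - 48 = (u - 4)*(u^2 + 7*u + 12) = (u - 4)*(u + 4)*(u + 3)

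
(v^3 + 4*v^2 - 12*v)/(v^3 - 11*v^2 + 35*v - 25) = v*(v^2 + 4*v - 12)/(v^3 - 11*v^2 + 35*v - 25)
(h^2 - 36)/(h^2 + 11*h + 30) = (h - 6)/(h + 5)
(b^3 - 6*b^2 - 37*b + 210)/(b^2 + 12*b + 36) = (b^2 - 12*b + 35)/(b + 6)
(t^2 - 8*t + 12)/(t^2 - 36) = (t - 2)/(t + 6)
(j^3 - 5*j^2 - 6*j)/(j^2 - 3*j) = (j^2 - 5*j - 6)/(j - 3)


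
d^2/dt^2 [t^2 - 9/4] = 2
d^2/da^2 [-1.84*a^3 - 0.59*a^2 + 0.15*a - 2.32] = -11.04*a - 1.18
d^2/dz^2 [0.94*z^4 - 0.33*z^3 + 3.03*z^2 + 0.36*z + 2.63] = 11.28*z^2 - 1.98*z + 6.06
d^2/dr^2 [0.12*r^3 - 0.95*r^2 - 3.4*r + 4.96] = 0.72*r - 1.9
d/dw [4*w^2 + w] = 8*w + 1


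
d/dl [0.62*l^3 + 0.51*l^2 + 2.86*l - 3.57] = 1.86*l^2 + 1.02*l + 2.86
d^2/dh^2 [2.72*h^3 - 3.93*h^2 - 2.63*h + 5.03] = 16.32*h - 7.86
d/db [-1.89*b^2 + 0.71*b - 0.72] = 0.71 - 3.78*b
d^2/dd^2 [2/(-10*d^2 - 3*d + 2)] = 4*(100*d^2 + 30*d - (20*d + 3)^2 - 20)/(10*d^2 + 3*d - 2)^3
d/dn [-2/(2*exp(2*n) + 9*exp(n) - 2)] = (8*exp(n) + 18)*exp(n)/(2*exp(2*n) + 9*exp(n) - 2)^2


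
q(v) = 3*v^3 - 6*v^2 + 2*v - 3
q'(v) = 9*v^2 - 12*v + 2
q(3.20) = 40.26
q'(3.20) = 55.76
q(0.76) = -3.63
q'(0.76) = -1.92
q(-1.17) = -18.36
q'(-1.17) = 28.36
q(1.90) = -0.28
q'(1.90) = 11.69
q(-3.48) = -209.05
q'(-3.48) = 152.75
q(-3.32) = -185.56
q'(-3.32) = 141.04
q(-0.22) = -3.76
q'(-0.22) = 5.08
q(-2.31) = -76.62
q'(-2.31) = 77.74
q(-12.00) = -6075.00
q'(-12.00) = 1442.00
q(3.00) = 30.00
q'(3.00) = 47.00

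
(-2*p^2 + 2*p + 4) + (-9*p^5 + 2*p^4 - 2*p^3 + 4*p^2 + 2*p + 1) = -9*p^5 + 2*p^4 - 2*p^3 + 2*p^2 + 4*p + 5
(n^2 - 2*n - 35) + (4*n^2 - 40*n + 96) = 5*n^2 - 42*n + 61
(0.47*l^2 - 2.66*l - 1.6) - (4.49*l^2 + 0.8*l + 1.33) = -4.02*l^2 - 3.46*l - 2.93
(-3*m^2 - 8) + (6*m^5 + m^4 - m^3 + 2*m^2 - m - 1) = 6*m^5 + m^4 - m^3 - m^2 - m - 9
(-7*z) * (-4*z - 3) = 28*z^2 + 21*z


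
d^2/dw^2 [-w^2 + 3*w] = -2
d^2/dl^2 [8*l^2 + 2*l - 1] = 16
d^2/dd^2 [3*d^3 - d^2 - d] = 18*d - 2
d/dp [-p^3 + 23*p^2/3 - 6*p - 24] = -3*p^2 + 46*p/3 - 6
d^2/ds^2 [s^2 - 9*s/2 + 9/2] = 2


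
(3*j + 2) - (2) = 3*j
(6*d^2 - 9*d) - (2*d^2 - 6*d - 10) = 4*d^2 - 3*d + 10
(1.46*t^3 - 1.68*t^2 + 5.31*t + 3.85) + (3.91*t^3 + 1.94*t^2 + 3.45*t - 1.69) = 5.37*t^3 + 0.26*t^2 + 8.76*t + 2.16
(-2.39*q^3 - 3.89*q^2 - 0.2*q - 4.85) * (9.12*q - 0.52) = -21.7968*q^4 - 34.234*q^3 + 0.1988*q^2 - 44.128*q + 2.522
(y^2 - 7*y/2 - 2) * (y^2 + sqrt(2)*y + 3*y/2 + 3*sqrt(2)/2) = y^4 - 2*y^3 + sqrt(2)*y^3 - 29*y^2/4 - 2*sqrt(2)*y^2 - 29*sqrt(2)*y/4 - 3*y - 3*sqrt(2)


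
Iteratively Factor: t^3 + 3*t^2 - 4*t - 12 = (t + 3)*(t^2 - 4) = (t + 2)*(t + 3)*(t - 2)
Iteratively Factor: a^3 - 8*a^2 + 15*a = (a)*(a^2 - 8*a + 15) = a*(a - 5)*(a - 3)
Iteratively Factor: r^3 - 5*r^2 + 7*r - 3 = (r - 3)*(r^2 - 2*r + 1) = (r - 3)*(r - 1)*(r - 1)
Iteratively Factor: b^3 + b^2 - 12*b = (b - 3)*(b^2 + 4*b) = b*(b - 3)*(b + 4)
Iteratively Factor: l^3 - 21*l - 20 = (l - 5)*(l^2 + 5*l + 4) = (l - 5)*(l + 1)*(l + 4)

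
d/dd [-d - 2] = -1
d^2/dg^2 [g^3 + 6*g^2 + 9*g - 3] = 6*g + 12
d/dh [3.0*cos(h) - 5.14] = -3.0*sin(h)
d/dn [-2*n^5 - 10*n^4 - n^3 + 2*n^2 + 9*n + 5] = -10*n^4 - 40*n^3 - 3*n^2 + 4*n + 9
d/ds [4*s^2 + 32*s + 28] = 8*s + 32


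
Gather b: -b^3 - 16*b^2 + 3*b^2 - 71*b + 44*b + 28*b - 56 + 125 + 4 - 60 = -b^3 - 13*b^2 + b + 13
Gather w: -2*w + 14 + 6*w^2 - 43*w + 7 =6*w^2 - 45*w + 21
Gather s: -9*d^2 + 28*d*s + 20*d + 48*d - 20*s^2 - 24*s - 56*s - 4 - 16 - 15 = -9*d^2 + 68*d - 20*s^2 + s*(28*d - 80) - 35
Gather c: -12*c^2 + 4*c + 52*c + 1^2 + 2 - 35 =-12*c^2 + 56*c - 32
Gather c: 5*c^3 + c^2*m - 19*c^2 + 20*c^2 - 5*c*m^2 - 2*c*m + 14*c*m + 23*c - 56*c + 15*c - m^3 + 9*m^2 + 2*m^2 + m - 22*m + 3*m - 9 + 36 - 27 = 5*c^3 + c^2*(m + 1) + c*(-5*m^2 + 12*m - 18) - m^3 + 11*m^2 - 18*m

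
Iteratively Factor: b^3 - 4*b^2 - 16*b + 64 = (b - 4)*(b^2 - 16) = (b - 4)*(b + 4)*(b - 4)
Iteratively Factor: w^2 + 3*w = (w + 3)*(w)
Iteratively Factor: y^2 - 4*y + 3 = (y - 1)*(y - 3)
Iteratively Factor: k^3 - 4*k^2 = (k)*(k^2 - 4*k) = k^2*(k - 4)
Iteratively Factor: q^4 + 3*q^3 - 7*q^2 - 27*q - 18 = (q + 2)*(q^3 + q^2 - 9*q - 9) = (q - 3)*(q + 2)*(q^2 + 4*q + 3) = (q - 3)*(q + 2)*(q + 3)*(q + 1)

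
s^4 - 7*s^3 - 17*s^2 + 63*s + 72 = (s - 8)*(s - 3)*(s + 1)*(s + 3)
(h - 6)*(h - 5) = h^2 - 11*h + 30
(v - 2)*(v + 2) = v^2 - 4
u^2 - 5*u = u*(u - 5)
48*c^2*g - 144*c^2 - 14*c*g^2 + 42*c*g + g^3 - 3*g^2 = (-8*c + g)*(-6*c + g)*(g - 3)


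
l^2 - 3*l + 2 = (l - 2)*(l - 1)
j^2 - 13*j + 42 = (j - 7)*(j - 6)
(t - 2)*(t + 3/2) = t^2 - t/2 - 3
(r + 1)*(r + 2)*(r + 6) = r^3 + 9*r^2 + 20*r + 12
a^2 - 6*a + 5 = (a - 5)*(a - 1)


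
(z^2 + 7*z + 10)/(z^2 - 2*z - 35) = (z + 2)/(z - 7)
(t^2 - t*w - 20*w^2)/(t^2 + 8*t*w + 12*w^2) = (t^2 - t*w - 20*w^2)/(t^2 + 8*t*w + 12*w^2)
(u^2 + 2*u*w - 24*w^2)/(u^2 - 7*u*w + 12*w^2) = (u + 6*w)/(u - 3*w)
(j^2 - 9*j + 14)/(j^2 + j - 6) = (j - 7)/(j + 3)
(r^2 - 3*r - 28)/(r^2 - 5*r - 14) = (r + 4)/(r + 2)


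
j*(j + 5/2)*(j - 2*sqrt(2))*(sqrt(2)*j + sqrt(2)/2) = sqrt(2)*j^4 - 4*j^3 + 3*sqrt(2)*j^3 - 12*j^2 + 5*sqrt(2)*j^2/4 - 5*j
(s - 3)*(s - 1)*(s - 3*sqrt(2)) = s^3 - 3*sqrt(2)*s^2 - 4*s^2 + 3*s + 12*sqrt(2)*s - 9*sqrt(2)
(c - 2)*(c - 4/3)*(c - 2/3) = c^3 - 4*c^2 + 44*c/9 - 16/9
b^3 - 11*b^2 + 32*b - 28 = (b - 7)*(b - 2)^2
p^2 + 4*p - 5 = (p - 1)*(p + 5)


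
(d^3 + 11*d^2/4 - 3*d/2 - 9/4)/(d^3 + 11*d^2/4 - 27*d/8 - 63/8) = 2*(4*d^2 - d - 3)/(8*d^2 - 2*d - 21)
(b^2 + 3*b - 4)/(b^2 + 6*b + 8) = (b - 1)/(b + 2)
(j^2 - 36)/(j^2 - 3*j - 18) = (j + 6)/(j + 3)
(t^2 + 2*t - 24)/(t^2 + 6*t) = (t - 4)/t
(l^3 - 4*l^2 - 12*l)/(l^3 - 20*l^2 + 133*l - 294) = l*(l + 2)/(l^2 - 14*l + 49)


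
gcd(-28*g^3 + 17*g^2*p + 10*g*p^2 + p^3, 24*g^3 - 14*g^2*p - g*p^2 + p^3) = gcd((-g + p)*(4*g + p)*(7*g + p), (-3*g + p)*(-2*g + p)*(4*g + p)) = 4*g + p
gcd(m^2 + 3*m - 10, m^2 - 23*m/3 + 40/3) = 1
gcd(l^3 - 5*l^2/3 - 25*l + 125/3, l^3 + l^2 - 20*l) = l + 5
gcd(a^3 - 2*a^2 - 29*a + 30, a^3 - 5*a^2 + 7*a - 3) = a - 1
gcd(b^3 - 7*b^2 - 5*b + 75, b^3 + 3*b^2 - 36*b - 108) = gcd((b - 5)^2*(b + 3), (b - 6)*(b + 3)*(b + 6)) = b + 3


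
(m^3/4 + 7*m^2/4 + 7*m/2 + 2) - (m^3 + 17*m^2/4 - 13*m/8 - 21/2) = -3*m^3/4 - 5*m^2/2 + 41*m/8 + 25/2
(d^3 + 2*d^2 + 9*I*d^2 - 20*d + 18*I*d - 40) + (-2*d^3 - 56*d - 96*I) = -d^3 + 2*d^2 + 9*I*d^2 - 76*d + 18*I*d - 40 - 96*I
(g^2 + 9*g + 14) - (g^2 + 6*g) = 3*g + 14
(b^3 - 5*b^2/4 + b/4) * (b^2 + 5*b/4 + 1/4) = b^5 - 17*b^3/16 + b/16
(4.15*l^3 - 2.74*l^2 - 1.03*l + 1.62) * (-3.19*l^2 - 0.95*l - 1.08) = -13.2385*l^5 + 4.7981*l^4 + 1.4067*l^3 - 1.2301*l^2 - 0.4266*l - 1.7496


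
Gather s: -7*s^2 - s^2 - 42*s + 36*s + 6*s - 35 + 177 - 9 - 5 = 128 - 8*s^2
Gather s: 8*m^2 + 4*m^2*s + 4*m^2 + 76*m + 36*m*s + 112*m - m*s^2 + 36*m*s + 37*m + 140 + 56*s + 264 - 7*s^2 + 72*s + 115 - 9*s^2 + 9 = 12*m^2 + 225*m + s^2*(-m - 16) + s*(4*m^2 + 72*m + 128) + 528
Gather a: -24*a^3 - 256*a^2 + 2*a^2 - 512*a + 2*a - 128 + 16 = -24*a^3 - 254*a^2 - 510*a - 112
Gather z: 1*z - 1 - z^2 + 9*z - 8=-z^2 + 10*z - 9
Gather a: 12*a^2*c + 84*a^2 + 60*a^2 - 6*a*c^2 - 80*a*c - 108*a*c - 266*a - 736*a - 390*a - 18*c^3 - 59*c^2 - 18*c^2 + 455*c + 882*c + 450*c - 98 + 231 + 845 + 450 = a^2*(12*c + 144) + a*(-6*c^2 - 188*c - 1392) - 18*c^3 - 77*c^2 + 1787*c + 1428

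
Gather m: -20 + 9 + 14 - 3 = 0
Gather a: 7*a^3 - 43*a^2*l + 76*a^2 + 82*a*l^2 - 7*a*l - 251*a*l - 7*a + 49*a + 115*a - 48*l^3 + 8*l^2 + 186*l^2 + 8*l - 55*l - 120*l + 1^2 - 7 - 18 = 7*a^3 + a^2*(76 - 43*l) + a*(82*l^2 - 258*l + 157) - 48*l^3 + 194*l^2 - 167*l - 24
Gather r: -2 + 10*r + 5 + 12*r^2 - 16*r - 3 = 12*r^2 - 6*r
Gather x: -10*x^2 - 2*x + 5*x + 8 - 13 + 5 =-10*x^2 + 3*x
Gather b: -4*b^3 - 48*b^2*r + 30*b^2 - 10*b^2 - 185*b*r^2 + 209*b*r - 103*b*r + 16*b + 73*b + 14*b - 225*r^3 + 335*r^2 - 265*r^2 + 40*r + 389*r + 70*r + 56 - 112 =-4*b^3 + b^2*(20 - 48*r) + b*(-185*r^2 + 106*r + 103) - 225*r^3 + 70*r^2 + 499*r - 56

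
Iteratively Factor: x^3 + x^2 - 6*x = (x - 2)*(x^2 + 3*x) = (x - 2)*(x + 3)*(x)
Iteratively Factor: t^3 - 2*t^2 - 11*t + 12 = (t - 4)*(t^2 + 2*t - 3) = (t - 4)*(t - 1)*(t + 3)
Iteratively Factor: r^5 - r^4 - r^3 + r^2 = (r - 1)*(r^4 - r^2) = r*(r - 1)*(r^3 - r) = r*(r - 1)^2*(r^2 + r) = r*(r - 1)^2*(r + 1)*(r)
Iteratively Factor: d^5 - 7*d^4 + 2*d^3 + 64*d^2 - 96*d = (d - 4)*(d^4 - 3*d^3 - 10*d^2 + 24*d) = (d - 4)*(d + 3)*(d^3 - 6*d^2 + 8*d) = d*(d - 4)*(d + 3)*(d^2 - 6*d + 8) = d*(d - 4)*(d - 2)*(d + 3)*(d - 4)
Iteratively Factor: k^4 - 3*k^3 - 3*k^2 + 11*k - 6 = (k - 1)*(k^3 - 2*k^2 - 5*k + 6) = (k - 1)^2*(k^2 - k - 6) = (k - 1)^2*(k + 2)*(k - 3)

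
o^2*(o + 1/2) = o^3 + o^2/2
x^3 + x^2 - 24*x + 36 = (x - 3)*(x - 2)*(x + 6)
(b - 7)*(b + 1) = b^2 - 6*b - 7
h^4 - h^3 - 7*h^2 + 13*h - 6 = (h - 2)*(h - 1)^2*(h + 3)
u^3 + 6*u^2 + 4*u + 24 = (u + 6)*(u - 2*I)*(u + 2*I)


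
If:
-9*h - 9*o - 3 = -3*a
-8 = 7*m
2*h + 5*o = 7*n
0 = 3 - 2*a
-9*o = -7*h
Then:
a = 3/2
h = 3/32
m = -8/7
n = 53/672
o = 7/96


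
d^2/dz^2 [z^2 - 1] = 2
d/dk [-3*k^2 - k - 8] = -6*k - 1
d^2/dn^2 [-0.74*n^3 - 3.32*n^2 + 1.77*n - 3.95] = -4.44*n - 6.64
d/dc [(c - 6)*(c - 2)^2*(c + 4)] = 4*c^3 - 18*c^2 - 24*c + 88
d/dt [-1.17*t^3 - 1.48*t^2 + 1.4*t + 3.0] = -3.51*t^2 - 2.96*t + 1.4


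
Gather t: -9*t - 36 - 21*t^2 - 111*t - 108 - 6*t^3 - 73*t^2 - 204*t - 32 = -6*t^3 - 94*t^2 - 324*t - 176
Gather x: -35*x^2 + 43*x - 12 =-35*x^2 + 43*x - 12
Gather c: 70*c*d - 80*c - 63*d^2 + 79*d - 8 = c*(70*d - 80) - 63*d^2 + 79*d - 8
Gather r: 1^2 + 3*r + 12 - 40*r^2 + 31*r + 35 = -40*r^2 + 34*r + 48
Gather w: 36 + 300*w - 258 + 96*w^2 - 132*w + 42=96*w^2 + 168*w - 180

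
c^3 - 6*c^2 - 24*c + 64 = (c - 8)*(c - 2)*(c + 4)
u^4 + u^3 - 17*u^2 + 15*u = u*(u - 3)*(u - 1)*(u + 5)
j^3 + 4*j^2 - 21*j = j*(j - 3)*(j + 7)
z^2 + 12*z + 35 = (z + 5)*(z + 7)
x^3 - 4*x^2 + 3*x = x*(x - 3)*(x - 1)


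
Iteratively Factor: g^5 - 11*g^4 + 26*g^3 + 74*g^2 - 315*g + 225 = (g - 5)*(g^4 - 6*g^3 - 4*g^2 + 54*g - 45) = (g - 5)*(g - 3)*(g^3 - 3*g^2 - 13*g + 15) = (g - 5)*(g - 3)*(g + 3)*(g^2 - 6*g + 5) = (g - 5)^2*(g - 3)*(g + 3)*(g - 1)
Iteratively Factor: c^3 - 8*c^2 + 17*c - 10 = (c - 5)*(c^2 - 3*c + 2) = (c - 5)*(c - 1)*(c - 2)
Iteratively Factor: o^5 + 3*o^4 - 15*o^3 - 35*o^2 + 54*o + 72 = (o + 1)*(o^4 + 2*o^3 - 17*o^2 - 18*o + 72) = (o + 1)*(o + 4)*(o^3 - 2*o^2 - 9*o + 18) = (o + 1)*(o + 3)*(o + 4)*(o^2 - 5*o + 6) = (o - 3)*(o + 1)*(o + 3)*(o + 4)*(o - 2)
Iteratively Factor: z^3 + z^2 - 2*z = (z + 2)*(z^2 - z) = z*(z + 2)*(z - 1)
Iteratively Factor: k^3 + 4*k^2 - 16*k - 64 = (k - 4)*(k^2 + 8*k + 16) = (k - 4)*(k + 4)*(k + 4)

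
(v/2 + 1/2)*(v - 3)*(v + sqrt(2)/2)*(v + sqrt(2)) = v^4/2 - v^3 + 3*sqrt(2)*v^3/4 - 3*sqrt(2)*v^2/2 - v^2 - 9*sqrt(2)*v/4 - v - 3/2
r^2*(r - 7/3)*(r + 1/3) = r^4 - 2*r^3 - 7*r^2/9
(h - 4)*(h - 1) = h^2 - 5*h + 4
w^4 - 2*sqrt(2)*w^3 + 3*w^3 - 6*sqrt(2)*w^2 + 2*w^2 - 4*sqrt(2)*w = w*(w + 1)*(w + 2)*(w - 2*sqrt(2))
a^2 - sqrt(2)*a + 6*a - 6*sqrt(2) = (a + 6)*(a - sqrt(2))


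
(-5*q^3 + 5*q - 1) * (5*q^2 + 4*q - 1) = -25*q^5 - 20*q^4 + 30*q^3 + 15*q^2 - 9*q + 1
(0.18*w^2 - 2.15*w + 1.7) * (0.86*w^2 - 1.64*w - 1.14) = 0.1548*w^4 - 2.1442*w^3 + 4.7828*w^2 - 0.337*w - 1.938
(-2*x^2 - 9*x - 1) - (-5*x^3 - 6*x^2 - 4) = 5*x^3 + 4*x^2 - 9*x + 3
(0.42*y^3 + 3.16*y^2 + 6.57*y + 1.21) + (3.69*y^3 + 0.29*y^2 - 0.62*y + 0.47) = 4.11*y^3 + 3.45*y^2 + 5.95*y + 1.68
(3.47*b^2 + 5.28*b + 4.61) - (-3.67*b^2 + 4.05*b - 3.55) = 7.14*b^2 + 1.23*b + 8.16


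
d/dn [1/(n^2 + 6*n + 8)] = 2*(-n - 3)/(n^2 + 6*n + 8)^2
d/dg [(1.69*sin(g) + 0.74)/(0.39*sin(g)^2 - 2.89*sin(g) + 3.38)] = (-0.6591*sin(g)^2 - 0.5772*sin(g) + 7.8508)*cos(g)/(0.1521*sin(g)^4 - 2.2542*sin(g)^3 + 10.9885*sin(g)^2 - 19.5364*sin(g) + 11.4244)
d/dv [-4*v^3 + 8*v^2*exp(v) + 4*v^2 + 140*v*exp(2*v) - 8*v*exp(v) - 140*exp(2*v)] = 8*v^2*exp(v) - 12*v^2 + 280*v*exp(2*v) + 8*v*exp(v) + 8*v - 140*exp(2*v) - 8*exp(v)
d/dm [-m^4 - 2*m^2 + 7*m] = -4*m^3 - 4*m + 7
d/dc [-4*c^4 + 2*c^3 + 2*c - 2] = -16*c^3 + 6*c^2 + 2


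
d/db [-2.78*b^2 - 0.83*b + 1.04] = -5.56*b - 0.83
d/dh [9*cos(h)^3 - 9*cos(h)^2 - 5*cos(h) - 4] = (-27*cos(h)^2 + 18*cos(h) + 5)*sin(h)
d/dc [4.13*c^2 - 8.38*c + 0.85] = 8.26*c - 8.38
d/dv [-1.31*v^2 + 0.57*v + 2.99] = 0.57 - 2.62*v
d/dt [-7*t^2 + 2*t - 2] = 2 - 14*t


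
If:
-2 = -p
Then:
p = 2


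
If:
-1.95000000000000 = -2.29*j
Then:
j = 0.85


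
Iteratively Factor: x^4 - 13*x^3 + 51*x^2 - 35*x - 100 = (x - 5)*(x^3 - 8*x^2 + 11*x + 20) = (x - 5)*(x - 4)*(x^2 - 4*x - 5) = (x - 5)^2*(x - 4)*(x + 1)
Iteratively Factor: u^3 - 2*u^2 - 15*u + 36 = (u + 4)*(u^2 - 6*u + 9) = (u - 3)*(u + 4)*(u - 3)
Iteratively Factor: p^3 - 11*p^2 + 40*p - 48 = (p - 4)*(p^2 - 7*p + 12) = (p - 4)^2*(p - 3)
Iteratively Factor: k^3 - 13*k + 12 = (k - 1)*(k^2 + k - 12) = (k - 3)*(k - 1)*(k + 4)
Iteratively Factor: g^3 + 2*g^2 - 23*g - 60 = (g + 3)*(g^2 - g - 20) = (g + 3)*(g + 4)*(g - 5)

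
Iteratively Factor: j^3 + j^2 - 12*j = (j - 3)*(j^2 + 4*j) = j*(j - 3)*(j + 4)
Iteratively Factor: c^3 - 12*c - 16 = (c - 4)*(c^2 + 4*c + 4) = (c - 4)*(c + 2)*(c + 2)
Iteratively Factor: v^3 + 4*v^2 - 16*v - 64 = (v - 4)*(v^2 + 8*v + 16) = (v - 4)*(v + 4)*(v + 4)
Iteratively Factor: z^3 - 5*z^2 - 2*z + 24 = (z - 4)*(z^2 - z - 6) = (z - 4)*(z - 3)*(z + 2)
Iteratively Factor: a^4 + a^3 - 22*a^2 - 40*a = (a + 2)*(a^3 - a^2 - 20*a) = a*(a + 2)*(a^2 - a - 20) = a*(a - 5)*(a + 2)*(a + 4)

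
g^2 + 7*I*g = g*(g + 7*I)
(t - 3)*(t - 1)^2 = t^3 - 5*t^2 + 7*t - 3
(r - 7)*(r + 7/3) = r^2 - 14*r/3 - 49/3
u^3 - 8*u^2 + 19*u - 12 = (u - 4)*(u - 3)*(u - 1)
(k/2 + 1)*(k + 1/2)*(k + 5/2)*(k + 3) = k^4/2 + 4*k^3 + 89*k^2/8 + 97*k/8 + 15/4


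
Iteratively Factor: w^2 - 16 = (w + 4)*(w - 4)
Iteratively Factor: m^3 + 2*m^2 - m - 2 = (m + 2)*(m^2 - 1) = (m + 1)*(m + 2)*(m - 1)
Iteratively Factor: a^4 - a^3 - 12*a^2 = (a)*(a^3 - a^2 - 12*a) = a^2*(a^2 - a - 12) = a^2*(a - 4)*(a + 3)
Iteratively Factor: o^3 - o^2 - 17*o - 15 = (o - 5)*(o^2 + 4*o + 3) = (o - 5)*(o + 1)*(o + 3)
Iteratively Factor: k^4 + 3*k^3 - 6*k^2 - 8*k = (k + 1)*(k^3 + 2*k^2 - 8*k) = k*(k + 1)*(k^2 + 2*k - 8) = k*(k + 1)*(k + 4)*(k - 2)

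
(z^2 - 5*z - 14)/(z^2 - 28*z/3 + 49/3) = 3*(z + 2)/(3*z - 7)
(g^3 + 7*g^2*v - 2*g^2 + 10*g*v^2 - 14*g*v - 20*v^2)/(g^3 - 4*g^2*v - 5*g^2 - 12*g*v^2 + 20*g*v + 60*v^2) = (-g^2 - 5*g*v + 2*g + 10*v)/(-g^2 + 6*g*v + 5*g - 30*v)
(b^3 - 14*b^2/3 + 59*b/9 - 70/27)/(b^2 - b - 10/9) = (9*b^2 - 27*b + 14)/(3*(3*b + 2))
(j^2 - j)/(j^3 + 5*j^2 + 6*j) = (j - 1)/(j^2 + 5*j + 6)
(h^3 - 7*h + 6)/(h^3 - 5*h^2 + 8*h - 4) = (h + 3)/(h - 2)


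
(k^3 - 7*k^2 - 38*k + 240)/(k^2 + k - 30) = k - 8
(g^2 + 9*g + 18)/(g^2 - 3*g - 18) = (g + 6)/(g - 6)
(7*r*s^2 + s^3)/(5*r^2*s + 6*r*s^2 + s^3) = s*(7*r + s)/(5*r^2 + 6*r*s + s^2)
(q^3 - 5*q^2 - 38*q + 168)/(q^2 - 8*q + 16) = (q^2 - q - 42)/(q - 4)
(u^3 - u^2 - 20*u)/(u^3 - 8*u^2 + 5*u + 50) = u*(u + 4)/(u^2 - 3*u - 10)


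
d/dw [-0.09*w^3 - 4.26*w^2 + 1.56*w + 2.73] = -0.27*w^2 - 8.52*w + 1.56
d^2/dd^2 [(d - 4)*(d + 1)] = 2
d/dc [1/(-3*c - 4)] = 3/(3*c + 4)^2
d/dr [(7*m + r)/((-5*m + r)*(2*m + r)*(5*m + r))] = (125*m^3 - 28*m^2*r - 23*m*r^2 - 2*r^3)/(2500*m^6 + 2500*m^5*r + 425*m^4*r^2 - 200*m^3*r^3 - 46*m^2*r^4 + 4*m*r^5 + r^6)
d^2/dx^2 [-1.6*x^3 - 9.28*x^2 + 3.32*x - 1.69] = -9.6*x - 18.56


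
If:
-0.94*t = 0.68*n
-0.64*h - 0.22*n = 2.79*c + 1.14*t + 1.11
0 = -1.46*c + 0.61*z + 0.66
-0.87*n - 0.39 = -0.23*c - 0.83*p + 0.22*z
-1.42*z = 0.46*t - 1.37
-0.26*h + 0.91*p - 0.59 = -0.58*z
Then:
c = 0.67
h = -6.43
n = -1.86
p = -1.52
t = 1.34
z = 0.53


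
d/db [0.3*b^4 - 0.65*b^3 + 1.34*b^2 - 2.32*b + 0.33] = 1.2*b^3 - 1.95*b^2 + 2.68*b - 2.32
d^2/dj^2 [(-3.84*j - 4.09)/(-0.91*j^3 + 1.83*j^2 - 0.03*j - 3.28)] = (19.079424*j^5 + 2.27463600000002*j^4 - 83.467344*j^3 - 54.687636*j^2 + 63.701058*j + 48.351282)/(0.753571*j^9 - 4.546269*j^8 + 9.217026*j^7 + 1.720263*j^6 - 32.469246*j^5 + 33.485499*j^4 + 28.290027*j^3 - 59.05476*j^2 + 0.968256*j + 35.287552)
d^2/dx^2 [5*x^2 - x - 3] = 10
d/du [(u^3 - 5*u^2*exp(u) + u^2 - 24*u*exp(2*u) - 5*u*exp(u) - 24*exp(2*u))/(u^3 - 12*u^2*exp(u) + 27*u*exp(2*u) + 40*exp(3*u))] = (7*u^3*exp(u) + 10*u^2*exp(2*u) - u^2 + 15*u*exp(3*u) - 6*u*exp(u) + 7*exp(2*u))/(u^4 - 8*u^3*exp(u) + 6*u^2*exp(2*u) + 40*u*exp(3*u) + 25*exp(4*u))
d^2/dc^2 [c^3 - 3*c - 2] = 6*c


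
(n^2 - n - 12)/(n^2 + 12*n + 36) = (n^2 - n - 12)/(n^2 + 12*n + 36)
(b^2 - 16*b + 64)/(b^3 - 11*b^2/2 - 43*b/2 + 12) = 2*(b - 8)/(2*b^2 + 5*b - 3)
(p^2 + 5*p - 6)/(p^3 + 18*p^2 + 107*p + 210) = (p - 1)/(p^2 + 12*p + 35)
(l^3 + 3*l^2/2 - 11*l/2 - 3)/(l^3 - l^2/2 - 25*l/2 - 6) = (l - 2)/(l - 4)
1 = 1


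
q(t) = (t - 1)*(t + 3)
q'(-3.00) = -4.00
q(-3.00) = 0.00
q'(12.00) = 26.00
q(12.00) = 165.00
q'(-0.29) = 1.42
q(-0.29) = -3.50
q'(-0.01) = 1.98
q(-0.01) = -3.02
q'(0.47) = 2.94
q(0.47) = -1.84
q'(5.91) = 13.82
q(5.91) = 43.75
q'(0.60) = 3.20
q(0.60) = -1.44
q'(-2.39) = -2.78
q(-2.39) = -2.07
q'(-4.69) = -7.38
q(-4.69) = 9.62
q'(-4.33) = -6.66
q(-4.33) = 7.09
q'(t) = 2*t + 2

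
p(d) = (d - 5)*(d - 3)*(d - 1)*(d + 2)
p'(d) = (d - 5)*(d - 3)*(d - 1) + (d - 5)*(d - 3)*(d + 2) + (d - 5)*(d - 1)*(d + 2) + (d - 3)*(d - 1)*(d + 2)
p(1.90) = 11.97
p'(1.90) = 1.63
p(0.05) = -28.44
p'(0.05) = 31.45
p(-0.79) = -47.53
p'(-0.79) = 8.02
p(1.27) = 5.70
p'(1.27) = 18.02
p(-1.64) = -29.28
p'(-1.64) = -59.53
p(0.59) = -11.29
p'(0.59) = 30.41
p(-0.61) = -45.32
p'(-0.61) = 16.18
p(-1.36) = -41.88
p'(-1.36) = -31.50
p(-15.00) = 74880.00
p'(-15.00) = -18344.00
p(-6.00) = 2772.00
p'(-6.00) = -1649.00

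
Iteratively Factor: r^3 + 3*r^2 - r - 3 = (r - 1)*(r^2 + 4*r + 3) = (r - 1)*(r + 1)*(r + 3)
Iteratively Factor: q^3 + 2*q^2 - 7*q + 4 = (q - 1)*(q^2 + 3*q - 4) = (q - 1)^2*(q + 4)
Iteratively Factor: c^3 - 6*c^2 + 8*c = (c - 4)*(c^2 - 2*c) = c*(c - 4)*(c - 2)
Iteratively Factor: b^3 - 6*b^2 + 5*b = (b)*(b^2 - 6*b + 5) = b*(b - 5)*(b - 1)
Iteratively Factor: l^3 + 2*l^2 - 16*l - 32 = (l + 2)*(l^2 - 16) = (l - 4)*(l + 2)*(l + 4)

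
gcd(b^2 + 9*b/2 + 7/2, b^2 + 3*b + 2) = b + 1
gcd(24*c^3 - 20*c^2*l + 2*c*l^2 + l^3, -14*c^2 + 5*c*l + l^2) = 2*c - l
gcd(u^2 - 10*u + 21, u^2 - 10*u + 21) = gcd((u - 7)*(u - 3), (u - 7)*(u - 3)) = u^2 - 10*u + 21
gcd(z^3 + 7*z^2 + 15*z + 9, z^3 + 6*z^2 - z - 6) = z + 1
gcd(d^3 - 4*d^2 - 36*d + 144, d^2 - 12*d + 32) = d - 4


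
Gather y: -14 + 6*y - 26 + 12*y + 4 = 18*y - 36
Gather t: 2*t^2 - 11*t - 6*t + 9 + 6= 2*t^2 - 17*t + 15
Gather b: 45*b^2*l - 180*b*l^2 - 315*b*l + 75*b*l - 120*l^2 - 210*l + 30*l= 45*b^2*l + b*(-180*l^2 - 240*l) - 120*l^2 - 180*l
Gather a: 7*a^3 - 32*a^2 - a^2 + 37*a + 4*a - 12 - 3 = 7*a^3 - 33*a^2 + 41*a - 15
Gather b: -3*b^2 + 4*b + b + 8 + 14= -3*b^2 + 5*b + 22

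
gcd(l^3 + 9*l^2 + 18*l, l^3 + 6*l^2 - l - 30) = l + 3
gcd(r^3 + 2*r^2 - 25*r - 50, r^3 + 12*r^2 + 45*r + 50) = r^2 + 7*r + 10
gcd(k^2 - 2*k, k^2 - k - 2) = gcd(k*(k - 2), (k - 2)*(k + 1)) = k - 2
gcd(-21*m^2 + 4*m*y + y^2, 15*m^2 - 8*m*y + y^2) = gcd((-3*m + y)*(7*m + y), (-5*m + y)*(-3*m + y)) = -3*m + y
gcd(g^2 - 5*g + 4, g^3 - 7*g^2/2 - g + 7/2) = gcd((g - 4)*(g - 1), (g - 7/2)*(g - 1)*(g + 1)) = g - 1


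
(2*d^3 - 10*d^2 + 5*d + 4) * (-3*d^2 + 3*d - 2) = -6*d^5 + 36*d^4 - 49*d^3 + 23*d^2 + 2*d - 8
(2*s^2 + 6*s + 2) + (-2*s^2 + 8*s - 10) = 14*s - 8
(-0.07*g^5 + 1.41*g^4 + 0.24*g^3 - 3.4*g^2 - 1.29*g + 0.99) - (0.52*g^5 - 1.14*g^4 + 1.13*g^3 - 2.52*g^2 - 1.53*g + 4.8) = -0.59*g^5 + 2.55*g^4 - 0.89*g^3 - 0.88*g^2 + 0.24*g - 3.81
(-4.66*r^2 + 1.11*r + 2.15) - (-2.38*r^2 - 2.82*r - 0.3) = -2.28*r^2 + 3.93*r + 2.45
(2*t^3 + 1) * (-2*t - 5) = -4*t^4 - 10*t^3 - 2*t - 5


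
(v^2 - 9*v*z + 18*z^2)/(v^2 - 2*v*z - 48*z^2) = (-v^2 + 9*v*z - 18*z^2)/(-v^2 + 2*v*z + 48*z^2)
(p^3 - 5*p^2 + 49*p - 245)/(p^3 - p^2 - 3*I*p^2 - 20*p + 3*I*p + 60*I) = (p^2 + 49)/(p^2 + p*(4 - 3*I) - 12*I)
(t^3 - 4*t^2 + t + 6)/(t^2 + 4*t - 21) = (t^2 - t - 2)/(t + 7)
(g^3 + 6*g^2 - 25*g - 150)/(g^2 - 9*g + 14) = (g^3 + 6*g^2 - 25*g - 150)/(g^2 - 9*g + 14)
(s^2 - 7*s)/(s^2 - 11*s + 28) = s/(s - 4)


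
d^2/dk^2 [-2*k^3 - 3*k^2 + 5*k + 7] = -12*k - 6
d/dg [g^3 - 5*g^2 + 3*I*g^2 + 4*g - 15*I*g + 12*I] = 3*g^2 + g*(-10 + 6*I) + 4 - 15*I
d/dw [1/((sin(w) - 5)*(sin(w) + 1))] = 2*(2 - sin(w))*cos(w)/((sin(w) - 5)^2*(sin(w) + 1)^2)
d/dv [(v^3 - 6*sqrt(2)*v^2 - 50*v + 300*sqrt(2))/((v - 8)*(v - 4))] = (v^4 - 24*v^3 + 72*sqrt(2)*v^2 + 146*v^2 - 984*sqrt(2)*v - 1600 + 3600*sqrt(2))/(v^4 - 24*v^3 + 208*v^2 - 768*v + 1024)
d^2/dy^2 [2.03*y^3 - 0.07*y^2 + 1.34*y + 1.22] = 12.18*y - 0.14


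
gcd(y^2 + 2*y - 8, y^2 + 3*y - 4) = y + 4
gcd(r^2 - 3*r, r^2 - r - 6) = r - 3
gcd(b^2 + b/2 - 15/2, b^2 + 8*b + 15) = b + 3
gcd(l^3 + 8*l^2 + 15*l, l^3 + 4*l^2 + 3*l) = l^2 + 3*l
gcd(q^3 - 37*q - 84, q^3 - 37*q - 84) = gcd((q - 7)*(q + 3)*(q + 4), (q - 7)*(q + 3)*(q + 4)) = q^3 - 37*q - 84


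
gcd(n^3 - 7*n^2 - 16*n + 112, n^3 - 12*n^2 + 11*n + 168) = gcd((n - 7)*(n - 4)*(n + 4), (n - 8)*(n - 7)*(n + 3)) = n - 7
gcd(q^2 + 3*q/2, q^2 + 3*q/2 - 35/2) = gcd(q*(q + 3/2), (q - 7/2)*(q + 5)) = 1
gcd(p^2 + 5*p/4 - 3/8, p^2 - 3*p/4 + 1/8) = p - 1/4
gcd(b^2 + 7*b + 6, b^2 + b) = b + 1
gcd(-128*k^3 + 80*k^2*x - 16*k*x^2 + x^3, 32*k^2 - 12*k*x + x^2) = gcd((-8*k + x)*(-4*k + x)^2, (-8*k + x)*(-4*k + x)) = 32*k^2 - 12*k*x + x^2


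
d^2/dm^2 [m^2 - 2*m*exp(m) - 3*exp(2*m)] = -2*m*exp(m) - 12*exp(2*m) - 4*exp(m) + 2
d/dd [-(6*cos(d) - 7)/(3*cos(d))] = 7*sin(d)/(3*cos(d)^2)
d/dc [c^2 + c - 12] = 2*c + 1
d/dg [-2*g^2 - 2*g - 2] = -4*g - 2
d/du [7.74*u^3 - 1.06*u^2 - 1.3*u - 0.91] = 23.22*u^2 - 2.12*u - 1.3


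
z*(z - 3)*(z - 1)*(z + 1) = z^4 - 3*z^3 - z^2 + 3*z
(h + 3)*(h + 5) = h^2 + 8*h + 15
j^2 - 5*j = j*(j - 5)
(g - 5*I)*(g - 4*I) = g^2 - 9*I*g - 20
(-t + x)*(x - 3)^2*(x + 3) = -t*x^3 + 3*t*x^2 + 9*t*x - 27*t + x^4 - 3*x^3 - 9*x^2 + 27*x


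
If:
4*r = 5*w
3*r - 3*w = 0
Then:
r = 0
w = 0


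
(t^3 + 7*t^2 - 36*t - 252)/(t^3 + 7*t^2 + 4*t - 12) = (t^2 + t - 42)/(t^2 + t - 2)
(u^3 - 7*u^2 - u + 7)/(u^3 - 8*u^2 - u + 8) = (u - 7)/(u - 8)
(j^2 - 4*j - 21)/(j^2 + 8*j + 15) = (j - 7)/(j + 5)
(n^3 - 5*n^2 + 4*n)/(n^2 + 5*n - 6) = n*(n - 4)/(n + 6)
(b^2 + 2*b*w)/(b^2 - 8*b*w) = (b + 2*w)/(b - 8*w)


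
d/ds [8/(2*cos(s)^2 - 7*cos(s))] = 8*(4*cos(s) - 7)*sin(s)/((2*cos(s) - 7)^2*cos(s)^2)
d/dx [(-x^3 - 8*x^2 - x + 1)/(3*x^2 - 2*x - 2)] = (-3*x^4 + 4*x^3 + 25*x^2 + 26*x + 4)/(9*x^4 - 12*x^3 - 8*x^2 + 8*x + 4)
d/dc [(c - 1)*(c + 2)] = 2*c + 1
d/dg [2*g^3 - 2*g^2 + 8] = 2*g*(3*g - 2)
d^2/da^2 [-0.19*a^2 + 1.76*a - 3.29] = -0.380000000000000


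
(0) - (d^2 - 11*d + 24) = -d^2 + 11*d - 24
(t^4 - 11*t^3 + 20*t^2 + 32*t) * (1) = t^4 - 11*t^3 + 20*t^2 + 32*t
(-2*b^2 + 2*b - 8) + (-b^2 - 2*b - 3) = -3*b^2 - 11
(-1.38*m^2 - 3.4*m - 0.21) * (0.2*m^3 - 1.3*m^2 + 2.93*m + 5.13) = -0.276*m^5 + 1.114*m^4 + 0.3346*m^3 - 16.7684*m^2 - 18.0573*m - 1.0773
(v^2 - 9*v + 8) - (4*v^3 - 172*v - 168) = -4*v^3 + v^2 + 163*v + 176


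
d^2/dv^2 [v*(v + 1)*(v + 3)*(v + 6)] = 12*v^2 + 60*v + 54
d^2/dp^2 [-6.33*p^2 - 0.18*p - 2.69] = -12.6600000000000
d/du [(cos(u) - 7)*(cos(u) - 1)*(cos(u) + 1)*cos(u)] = -7*sin(u)/4 + 21*sin(3*u)/4 - sin(4*u)/2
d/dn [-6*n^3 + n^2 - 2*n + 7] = -18*n^2 + 2*n - 2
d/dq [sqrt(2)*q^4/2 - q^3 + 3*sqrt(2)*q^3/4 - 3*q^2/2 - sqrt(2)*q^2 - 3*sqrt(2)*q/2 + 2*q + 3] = 2*sqrt(2)*q^3 - 3*q^2 + 9*sqrt(2)*q^2/4 - 3*q - 2*sqrt(2)*q - 3*sqrt(2)/2 + 2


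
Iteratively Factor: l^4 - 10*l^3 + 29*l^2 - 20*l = (l - 4)*(l^3 - 6*l^2 + 5*l) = (l - 4)*(l - 1)*(l^2 - 5*l) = l*(l - 4)*(l - 1)*(l - 5)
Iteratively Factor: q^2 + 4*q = (q + 4)*(q)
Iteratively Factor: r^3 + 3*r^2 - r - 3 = (r - 1)*(r^2 + 4*r + 3) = (r - 1)*(r + 3)*(r + 1)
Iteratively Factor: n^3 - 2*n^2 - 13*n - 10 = (n + 2)*(n^2 - 4*n - 5) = (n + 1)*(n + 2)*(n - 5)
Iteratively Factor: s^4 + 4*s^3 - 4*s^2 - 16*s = (s)*(s^3 + 4*s^2 - 4*s - 16) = s*(s - 2)*(s^2 + 6*s + 8) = s*(s - 2)*(s + 2)*(s + 4)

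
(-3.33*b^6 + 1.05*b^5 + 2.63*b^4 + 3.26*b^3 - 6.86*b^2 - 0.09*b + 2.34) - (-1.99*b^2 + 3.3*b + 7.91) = -3.33*b^6 + 1.05*b^5 + 2.63*b^4 + 3.26*b^3 - 4.87*b^2 - 3.39*b - 5.57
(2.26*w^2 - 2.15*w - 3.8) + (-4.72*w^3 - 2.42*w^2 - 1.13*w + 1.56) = -4.72*w^3 - 0.16*w^2 - 3.28*w - 2.24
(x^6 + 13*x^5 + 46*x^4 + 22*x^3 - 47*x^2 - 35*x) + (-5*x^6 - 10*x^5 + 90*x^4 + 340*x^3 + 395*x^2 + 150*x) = -4*x^6 + 3*x^5 + 136*x^4 + 362*x^3 + 348*x^2 + 115*x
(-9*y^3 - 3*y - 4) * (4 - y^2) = 9*y^5 - 33*y^3 + 4*y^2 - 12*y - 16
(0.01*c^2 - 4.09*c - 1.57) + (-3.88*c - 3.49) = 0.01*c^2 - 7.97*c - 5.06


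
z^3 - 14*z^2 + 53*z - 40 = (z - 8)*(z - 5)*(z - 1)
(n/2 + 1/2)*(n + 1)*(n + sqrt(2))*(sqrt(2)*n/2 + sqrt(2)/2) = sqrt(2)*n^4/4 + n^3/2 + 3*sqrt(2)*n^3/4 + 3*sqrt(2)*n^2/4 + 3*n^2/2 + sqrt(2)*n/4 + 3*n/2 + 1/2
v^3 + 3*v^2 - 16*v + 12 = (v - 2)*(v - 1)*(v + 6)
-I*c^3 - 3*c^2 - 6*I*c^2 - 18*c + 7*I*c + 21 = (c + 7)*(c - 3*I)*(-I*c + I)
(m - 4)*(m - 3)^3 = m^4 - 13*m^3 + 63*m^2 - 135*m + 108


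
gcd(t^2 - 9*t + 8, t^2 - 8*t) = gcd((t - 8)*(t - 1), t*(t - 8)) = t - 8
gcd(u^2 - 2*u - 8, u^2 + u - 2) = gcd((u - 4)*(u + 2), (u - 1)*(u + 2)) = u + 2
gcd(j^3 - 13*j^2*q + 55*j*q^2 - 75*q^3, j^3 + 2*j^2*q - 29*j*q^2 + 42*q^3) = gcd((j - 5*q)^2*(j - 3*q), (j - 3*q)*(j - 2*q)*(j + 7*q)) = -j + 3*q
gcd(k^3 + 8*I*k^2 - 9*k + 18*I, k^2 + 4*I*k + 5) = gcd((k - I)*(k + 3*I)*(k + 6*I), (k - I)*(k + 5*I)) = k - I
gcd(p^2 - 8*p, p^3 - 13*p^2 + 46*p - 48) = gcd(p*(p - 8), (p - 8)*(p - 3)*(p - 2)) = p - 8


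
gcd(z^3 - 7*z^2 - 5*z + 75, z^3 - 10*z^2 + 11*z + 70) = z - 5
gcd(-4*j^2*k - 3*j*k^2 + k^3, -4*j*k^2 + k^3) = 4*j*k - k^2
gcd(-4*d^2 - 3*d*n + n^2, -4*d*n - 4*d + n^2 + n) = 4*d - n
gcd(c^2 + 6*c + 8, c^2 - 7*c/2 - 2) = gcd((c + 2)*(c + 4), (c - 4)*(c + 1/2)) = 1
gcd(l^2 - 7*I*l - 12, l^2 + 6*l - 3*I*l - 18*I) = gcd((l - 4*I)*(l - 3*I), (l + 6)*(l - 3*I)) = l - 3*I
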